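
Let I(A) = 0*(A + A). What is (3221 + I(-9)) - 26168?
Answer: -22947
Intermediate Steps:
I(A) = 0 (I(A) = 0*(2*A) = 0)
(3221 + I(-9)) - 26168 = (3221 + 0) - 26168 = 3221 - 26168 = -22947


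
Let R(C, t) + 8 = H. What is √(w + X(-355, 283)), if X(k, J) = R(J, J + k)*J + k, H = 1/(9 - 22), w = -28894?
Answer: 4*I*√333086/13 ≈ 177.58*I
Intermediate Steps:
H = -1/13 (H = 1/(-13) = -1/13 ≈ -0.076923)
R(C, t) = -105/13 (R(C, t) = -8 - 1/13 = -105/13)
X(k, J) = k - 105*J/13 (X(k, J) = -105*J/13 + k = k - 105*J/13)
√(w + X(-355, 283)) = √(-28894 + (-355 - 105/13*283)) = √(-28894 + (-355 - 29715/13)) = √(-28894 - 34330/13) = √(-409952/13) = 4*I*√333086/13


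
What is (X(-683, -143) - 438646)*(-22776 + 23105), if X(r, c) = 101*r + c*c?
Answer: -160282220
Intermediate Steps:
X(r, c) = c**2 + 101*r (X(r, c) = 101*r + c**2 = c**2 + 101*r)
(X(-683, -143) - 438646)*(-22776 + 23105) = (((-143)**2 + 101*(-683)) - 438646)*(-22776 + 23105) = ((20449 - 68983) - 438646)*329 = (-48534 - 438646)*329 = -487180*329 = -160282220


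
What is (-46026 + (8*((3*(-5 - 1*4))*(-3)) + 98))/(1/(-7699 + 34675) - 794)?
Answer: 1221473280/21418943 ≈ 57.028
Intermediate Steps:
(-46026 + (8*((3*(-5 - 1*4))*(-3)) + 98))/(1/(-7699 + 34675) - 794) = (-46026 + (8*((3*(-5 - 4))*(-3)) + 98))/(1/26976 - 794) = (-46026 + (8*((3*(-9))*(-3)) + 98))/(1/26976 - 794) = (-46026 + (8*(-27*(-3)) + 98))/(-21418943/26976) = (-46026 + (8*81 + 98))*(-26976/21418943) = (-46026 + (648 + 98))*(-26976/21418943) = (-46026 + 746)*(-26976/21418943) = -45280*(-26976/21418943) = 1221473280/21418943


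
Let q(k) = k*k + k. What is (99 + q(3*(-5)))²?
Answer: 95481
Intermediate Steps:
q(k) = k + k² (q(k) = k² + k = k + k²)
(99 + q(3*(-5)))² = (99 + (3*(-5))*(1 + 3*(-5)))² = (99 - 15*(1 - 15))² = (99 - 15*(-14))² = (99 + 210)² = 309² = 95481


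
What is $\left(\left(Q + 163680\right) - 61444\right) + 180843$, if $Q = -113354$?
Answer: $169725$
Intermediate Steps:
$\left(\left(Q + 163680\right) - 61444\right) + 180843 = \left(\left(-113354 + 163680\right) - 61444\right) + 180843 = \left(50326 - 61444\right) + 180843 = -11118 + 180843 = 169725$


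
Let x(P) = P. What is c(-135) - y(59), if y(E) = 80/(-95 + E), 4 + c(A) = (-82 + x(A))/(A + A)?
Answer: -263/270 ≈ -0.97407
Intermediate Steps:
c(A) = -4 + (-82 + A)/(2*A) (c(A) = -4 + (-82 + A)/(A + A) = -4 + (-82 + A)/((2*A)) = -4 + (-82 + A)*(1/(2*A)) = -4 + (-82 + A)/(2*A))
c(-135) - y(59) = (-7/2 - 41/(-135)) - 80/(-95 + 59) = (-7/2 - 41*(-1/135)) - 80/(-36) = (-7/2 + 41/135) - 80*(-1)/36 = -863/270 - 1*(-20/9) = -863/270 + 20/9 = -263/270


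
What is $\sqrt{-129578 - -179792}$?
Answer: $\sqrt{50214} \approx 224.08$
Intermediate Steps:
$\sqrt{-129578 - -179792} = \sqrt{-129578 + \left(-66121 + 245913\right)} = \sqrt{-129578 + 179792} = \sqrt{50214}$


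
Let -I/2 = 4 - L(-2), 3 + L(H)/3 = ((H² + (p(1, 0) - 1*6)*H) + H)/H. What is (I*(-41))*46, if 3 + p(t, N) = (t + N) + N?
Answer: 150880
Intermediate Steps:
p(t, N) = -3 + t + 2*N (p(t, N) = -3 + ((t + N) + N) = -3 + ((N + t) + N) = -3 + (t + 2*N) = -3 + t + 2*N)
L(H) = -9 + 3*(H² - 7*H)/H (L(H) = -9 + 3*(((H² + ((-3 + 1 + 2*0) - 1*6)*H) + H)/H) = -9 + 3*(((H² + ((-3 + 1 + 0) - 6)*H) + H)/H) = -9 + 3*(((H² + (-2 - 6)*H) + H)/H) = -9 + 3*(((H² - 8*H) + H)/H) = -9 + 3*((H² - 7*H)/H) = -9 + 3*(H² - 7*H)/H)
I = -80 (I = -2*(4 - (-30 + 3*(-2))) = -2*(4 - (-30 - 6)) = -2*(4 - 1*(-36)) = -2*(4 + 36) = -2*40 = -80)
(I*(-41))*46 = -80*(-41)*46 = 3280*46 = 150880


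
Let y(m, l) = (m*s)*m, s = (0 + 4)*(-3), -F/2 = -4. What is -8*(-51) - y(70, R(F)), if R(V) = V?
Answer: 59208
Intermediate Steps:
F = 8 (F = -2*(-4) = 8)
s = -12 (s = 4*(-3) = -12)
y(m, l) = -12*m² (y(m, l) = (m*(-12))*m = (-12*m)*m = -12*m²)
-8*(-51) - y(70, R(F)) = -8*(-51) - (-12)*70² = 408 - (-12)*4900 = 408 - 1*(-58800) = 408 + 58800 = 59208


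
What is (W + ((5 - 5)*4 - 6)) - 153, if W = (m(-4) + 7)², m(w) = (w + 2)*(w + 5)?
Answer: -134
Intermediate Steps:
m(w) = (2 + w)*(5 + w)
W = 25 (W = ((10 + (-4)² + 7*(-4)) + 7)² = ((10 + 16 - 28) + 7)² = (-2 + 7)² = 5² = 25)
(W + ((5 - 5)*4 - 6)) - 153 = (25 + ((5 - 5)*4 - 6)) - 153 = (25 + (0*4 - 6)) - 153 = (25 + (0 - 6)) - 153 = (25 - 6) - 153 = 19 - 153 = -134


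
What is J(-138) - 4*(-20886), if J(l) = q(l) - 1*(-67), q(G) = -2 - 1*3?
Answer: 83606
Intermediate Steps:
q(G) = -5 (q(G) = -2 - 3 = -5)
J(l) = 62 (J(l) = -5 - 1*(-67) = -5 + 67 = 62)
J(-138) - 4*(-20886) = 62 - 4*(-20886) = 62 - 1*(-83544) = 62 + 83544 = 83606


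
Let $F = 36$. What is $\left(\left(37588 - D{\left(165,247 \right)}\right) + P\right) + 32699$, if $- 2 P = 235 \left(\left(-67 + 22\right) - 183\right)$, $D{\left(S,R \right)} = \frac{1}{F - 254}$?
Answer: $\frac{21162787}{218} \approx 97077.0$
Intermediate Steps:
$D{\left(S,R \right)} = - \frac{1}{218}$ ($D{\left(S,R \right)} = \frac{1}{36 - 254} = \frac{1}{-218} = - \frac{1}{218}$)
$P = 26790$ ($P = - \frac{235 \left(\left(-67 + 22\right) - 183\right)}{2} = - \frac{235 \left(-45 - 183\right)}{2} = - \frac{235 \left(-228\right)}{2} = \left(- \frac{1}{2}\right) \left(-53580\right) = 26790$)
$\left(\left(37588 - D{\left(165,247 \right)}\right) + P\right) + 32699 = \left(\left(37588 - - \frac{1}{218}\right) + 26790\right) + 32699 = \left(\left(37588 + \frac{1}{218}\right) + 26790\right) + 32699 = \left(\frac{8194185}{218} + 26790\right) + 32699 = \frac{14034405}{218} + 32699 = \frac{21162787}{218}$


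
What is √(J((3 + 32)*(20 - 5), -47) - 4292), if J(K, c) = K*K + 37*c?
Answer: √269594 ≈ 519.22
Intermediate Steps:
J(K, c) = K² + 37*c
√(J((3 + 32)*(20 - 5), -47) - 4292) = √((((3 + 32)*(20 - 5))² + 37*(-47)) - 4292) = √(((35*15)² - 1739) - 4292) = √((525² - 1739) - 4292) = √((275625 - 1739) - 4292) = √(273886 - 4292) = √269594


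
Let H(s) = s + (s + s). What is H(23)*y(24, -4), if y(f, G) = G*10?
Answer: -2760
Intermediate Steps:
y(f, G) = 10*G
H(s) = 3*s (H(s) = s + 2*s = 3*s)
H(23)*y(24, -4) = (3*23)*(10*(-4)) = 69*(-40) = -2760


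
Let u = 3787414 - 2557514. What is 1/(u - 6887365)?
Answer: -1/5657465 ≈ -1.7676e-7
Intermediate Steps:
u = 1229900
1/(u - 6887365) = 1/(1229900 - 6887365) = 1/(-5657465) = -1/5657465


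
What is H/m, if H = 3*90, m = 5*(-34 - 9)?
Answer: -54/43 ≈ -1.2558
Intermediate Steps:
m = -215 (m = 5*(-43) = -215)
H = 270
H/m = 270/(-215) = 270*(-1/215) = -54/43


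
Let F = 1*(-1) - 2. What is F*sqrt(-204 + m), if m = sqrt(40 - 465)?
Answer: -3*sqrt(-204 + 5*I*sqrt(17)) ≈ -2.1623 - 42.903*I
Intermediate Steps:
m = 5*I*sqrt(17) (m = sqrt(-425) = 5*I*sqrt(17) ≈ 20.616*I)
F = -3 (F = -1 - 2 = -3)
F*sqrt(-204 + m) = -3*sqrt(-204 + 5*I*sqrt(17))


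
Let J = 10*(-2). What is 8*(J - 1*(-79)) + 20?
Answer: 492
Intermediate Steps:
J = -20
8*(J - 1*(-79)) + 20 = 8*(-20 - 1*(-79)) + 20 = 8*(-20 + 79) + 20 = 8*59 + 20 = 472 + 20 = 492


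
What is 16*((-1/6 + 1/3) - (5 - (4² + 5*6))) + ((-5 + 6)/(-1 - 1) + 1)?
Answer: 3955/6 ≈ 659.17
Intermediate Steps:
16*((-1/6 + 1/3) - (5 - (4² + 5*6))) + ((-5 + 6)/(-1 - 1) + 1) = 16*((-1*⅙ + 1*(⅓)) - (5 - (16 + 30))) + (1/(-2) + 1) = 16*((-⅙ + ⅓) - (5 - 1*46)) + (1*(-½) + 1) = 16*(⅙ - (5 - 46)) + (-½ + 1) = 16*(⅙ - 1*(-41)) + ½ = 16*(⅙ + 41) + ½ = 16*(247/6) + ½ = 1976/3 + ½ = 3955/6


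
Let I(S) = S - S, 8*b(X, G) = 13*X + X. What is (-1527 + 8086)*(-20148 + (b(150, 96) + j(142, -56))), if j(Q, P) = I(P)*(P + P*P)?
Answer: -260857989/2 ≈ -1.3043e+8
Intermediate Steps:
b(X, G) = 7*X/4 (b(X, G) = (13*X + X)/8 = (14*X)/8 = 7*X/4)
I(S) = 0
j(Q, P) = 0 (j(Q, P) = 0*(P + P*P) = 0*(P + P²) = 0)
(-1527 + 8086)*(-20148 + (b(150, 96) + j(142, -56))) = (-1527 + 8086)*(-20148 + ((7/4)*150 + 0)) = 6559*(-20148 + (525/2 + 0)) = 6559*(-20148 + 525/2) = 6559*(-39771/2) = -260857989/2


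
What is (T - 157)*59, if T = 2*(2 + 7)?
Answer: -8201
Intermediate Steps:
T = 18 (T = 2*9 = 18)
(T - 157)*59 = (18 - 157)*59 = -139*59 = -8201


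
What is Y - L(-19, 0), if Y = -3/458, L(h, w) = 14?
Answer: -6415/458 ≈ -14.007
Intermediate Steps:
Y = -3/458 (Y = -3*1/458 = -3/458 ≈ -0.0065502)
Y - L(-19, 0) = -3/458 - 1*14 = -3/458 - 14 = -6415/458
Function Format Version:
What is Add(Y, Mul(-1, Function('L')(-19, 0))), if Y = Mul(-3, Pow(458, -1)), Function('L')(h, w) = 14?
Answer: Rational(-6415, 458) ≈ -14.007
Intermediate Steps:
Y = Rational(-3, 458) (Y = Mul(-3, Rational(1, 458)) = Rational(-3, 458) ≈ -0.0065502)
Add(Y, Mul(-1, Function('L')(-19, 0))) = Add(Rational(-3, 458), Mul(-1, 14)) = Add(Rational(-3, 458), -14) = Rational(-6415, 458)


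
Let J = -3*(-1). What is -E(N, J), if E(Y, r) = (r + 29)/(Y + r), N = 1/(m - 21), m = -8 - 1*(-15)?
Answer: -448/41 ≈ -10.927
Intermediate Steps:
m = 7 (m = -8 + 15 = 7)
J = 3
N = -1/14 (N = 1/(7 - 21) = 1/(-14) = -1/14 ≈ -0.071429)
E(Y, r) = (29 + r)/(Y + r)
-E(N, J) = -(29 + 3)/(-1/14 + 3) = -32/41/14 = -14*32/41 = -1*448/41 = -448/41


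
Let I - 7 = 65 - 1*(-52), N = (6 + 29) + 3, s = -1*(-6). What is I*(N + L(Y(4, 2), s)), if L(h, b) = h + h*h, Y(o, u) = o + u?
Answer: 9920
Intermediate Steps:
s = 6
L(h, b) = h + h²
N = 38 (N = 35 + 3 = 38)
I = 124 (I = 7 + (65 - 1*(-52)) = 7 + (65 + 52) = 7 + 117 = 124)
I*(N + L(Y(4, 2), s)) = 124*(38 + (4 + 2)*(1 + (4 + 2))) = 124*(38 + 6*(1 + 6)) = 124*(38 + 6*7) = 124*(38 + 42) = 124*80 = 9920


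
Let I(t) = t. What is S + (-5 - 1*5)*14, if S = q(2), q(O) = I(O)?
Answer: -138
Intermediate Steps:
q(O) = O
S = 2
S + (-5 - 1*5)*14 = 2 + (-5 - 1*5)*14 = 2 + (-5 - 5)*14 = 2 - 10*14 = 2 - 140 = -138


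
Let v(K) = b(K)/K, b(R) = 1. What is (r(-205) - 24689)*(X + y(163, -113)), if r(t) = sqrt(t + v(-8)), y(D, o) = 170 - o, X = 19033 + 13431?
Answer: -808490683 + 32747*I*sqrt(3282)/4 ≈ -8.0849e+8 + 4.6901e+5*I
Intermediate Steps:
X = 32464
v(K) = 1/K
r(t) = sqrt(-1/8 + t) (r(t) = sqrt(t + 1/(-8)) = sqrt(t - 1/8) = sqrt(-1/8 + t))
(r(-205) - 24689)*(X + y(163, -113)) = (sqrt(-2 + 16*(-205))/4 - 24689)*(32464 + (170 - 1*(-113))) = (sqrt(-2 - 3280)/4 - 24689)*(32464 + (170 + 113)) = (sqrt(-3282)/4 - 24689)*(32464 + 283) = ((I*sqrt(3282))/4 - 24689)*32747 = (I*sqrt(3282)/4 - 24689)*32747 = (-24689 + I*sqrt(3282)/4)*32747 = -808490683 + 32747*I*sqrt(3282)/4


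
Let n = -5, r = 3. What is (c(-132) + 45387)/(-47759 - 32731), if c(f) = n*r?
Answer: -7562/13415 ≈ -0.56370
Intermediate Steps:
c(f) = -15 (c(f) = -5*3 = -15)
(c(-132) + 45387)/(-47759 - 32731) = (-15 + 45387)/(-47759 - 32731) = 45372/(-80490) = 45372*(-1/80490) = -7562/13415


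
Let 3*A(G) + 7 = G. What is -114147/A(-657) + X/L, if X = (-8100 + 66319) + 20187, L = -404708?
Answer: 417278767/809416 ≈ 515.53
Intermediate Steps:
A(G) = -7/3 + G/3
X = 78406 (X = 58219 + 20187 = 78406)
-114147/A(-657) + X/L = -114147/(-7/3 + (1/3)*(-657)) + 78406/(-404708) = -114147/(-7/3 - 219) + 78406*(-1/404708) = -114147/(-664/3) - 39203/202354 = -114147*(-3/664) - 39203/202354 = 342441/664 - 39203/202354 = 417278767/809416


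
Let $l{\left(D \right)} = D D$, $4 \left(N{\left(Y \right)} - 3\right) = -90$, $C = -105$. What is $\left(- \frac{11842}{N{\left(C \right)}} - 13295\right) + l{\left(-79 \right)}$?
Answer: $- \frac{251422}{39} \approx -6446.7$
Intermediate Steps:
$N{\left(Y \right)} = - \frac{39}{2}$ ($N{\left(Y \right)} = 3 + \frac{1}{4} \left(-90\right) = 3 - \frac{45}{2} = - \frac{39}{2}$)
$l{\left(D \right)} = D^{2}$
$\left(- \frac{11842}{N{\left(C \right)}} - 13295\right) + l{\left(-79 \right)} = \left(- \frac{11842}{- \frac{39}{2}} - 13295\right) + \left(-79\right)^{2} = \left(\left(-11842\right) \left(- \frac{2}{39}\right) - 13295\right) + 6241 = \left(\frac{23684}{39} - 13295\right) + 6241 = - \frac{494821}{39} + 6241 = - \frac{251422}{39}$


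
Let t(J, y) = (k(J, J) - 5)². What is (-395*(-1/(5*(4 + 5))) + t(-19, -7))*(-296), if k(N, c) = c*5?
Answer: -26663384/9 ≈ -2.9626e+6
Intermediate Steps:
k(N, c) = 5*c
t(J, y) = (-5 + 5*J)² (t(J, y) = (5*J - 5)² = (-5 + 5*J)²)
(-395*(-1/(5*(4 + 5))) + t(-19, -7))*(-296) = (-395*(-1/(5*(4 + 5))) + 25*(-1 - 19)²)*(-296) = (-395/(9*(-5)) + 25*(-20)²)*(-296) = (-395/(-45) + 25*400)*(-296) = (-395*(-1/45) + 10000)*(-296) = (79/9 + 10000)*(-296) = (90079/9)*(-296) = -26663384/9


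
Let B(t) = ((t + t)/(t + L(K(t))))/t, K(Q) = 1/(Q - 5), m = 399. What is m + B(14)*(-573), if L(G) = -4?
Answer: 1422/5 ≈ 284.40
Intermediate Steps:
K(Q) = 1/(-5 + Q)
B(t) = 2/(-4 + t) (B(t) = ((t + t)/(t - 4))/t = ((2*t)/(-4 + t))/t = (2*t/(-4 + t))/t = 2/(-4 + t))
m + B(14)*(-573) = 399 + (2/(-4 + 14))*(-573) = 399 + (2/10)*(-573) = 399 + (2*(⅒))*(-573) = 399 + (⅕)*(-573) = 399 - 573/5 = 1422/5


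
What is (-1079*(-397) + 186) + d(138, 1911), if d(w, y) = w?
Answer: 428687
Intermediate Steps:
(-1079*(-397) + 186) + d(138, 1911) = (-1079*(-397) + 186) + 138 = (428363 + 186) + 138 = 428549 + 138 = 428687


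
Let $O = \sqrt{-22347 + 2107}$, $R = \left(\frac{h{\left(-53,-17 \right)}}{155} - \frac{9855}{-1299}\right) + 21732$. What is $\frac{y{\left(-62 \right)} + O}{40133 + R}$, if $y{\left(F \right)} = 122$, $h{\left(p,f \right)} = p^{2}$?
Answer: $\frac{8188030}{4153794947} + \frac{268460 i \sqrt{1265}}{4153794947} \approx 0.0019712 + 0.0022987 i$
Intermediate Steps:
$R = \frac{1460268652}{67115}$ ($R = \left(\frac{\left(-53\right)^{2}}{155} - \frac{9855}{-1299}\right) + 21732 = \left(2809 \cdot \frac{1}{155} - - \frac{3285}{433}\right) + 21732 = \left(\frac{2809}{155} + \frac{3285}{433}\right) + 21732 = \frac{1725472}{67115} + 21732 = \frac{1460268652}{67115} \approx 21758.0$)
$O = 4 i \sqrt{1265}$ ($O = \sqrt{-20240} = 4 i \sqrt{1265} \approx 142.27 i$)
$\frac{y{\left(-62 \right)} + O}{40133 + R} = \frac{122 + 4 i \sqrt{1265}}{40133 + \frac{1460268652}{67115}} = \frac{122 + 4 i \sqrt{1265}}{\frac{4153794947}{67115}} = \left(122 + 4 i \sqrt{1265}\right) \frac{67115}{4153794947} = \frac{8188030}{4153794947} + \frac{268460 i \sqrt{1265}}{4153794947}$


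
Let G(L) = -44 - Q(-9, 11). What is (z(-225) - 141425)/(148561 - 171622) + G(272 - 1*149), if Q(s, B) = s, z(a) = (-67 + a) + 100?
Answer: -665518/23061 ≈ -28.859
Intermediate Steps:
z(a) = 33 + a
G(L) = -35 (G(L) = -44 - 1*(-9) = -44 + 9 = -35)
(z(-225) - 141425)/(148561 - 171622) + G(272 - 1*149) = ((33 - 225) - 141425)/(148561 - 171622) - 35 = (-192 - 141425)/(-23061) - 35 = -141617*(-1/23061) - 35 = 141617/23061 - 35 = -665518/23061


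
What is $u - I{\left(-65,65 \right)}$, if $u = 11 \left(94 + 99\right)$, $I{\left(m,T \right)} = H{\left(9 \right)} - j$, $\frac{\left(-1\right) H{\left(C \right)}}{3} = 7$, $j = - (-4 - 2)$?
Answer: $2150$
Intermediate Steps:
$j = 6$ ($j = \left(-1\right) \left(-6\right) = 6$)
$H{\left(C \right)} = -21$ ($H{\left(C \right)} = \left(-3\right) 7 = -21$)
$I{\left(m,T \right)} = -27$ ($I{\left(m,T \right)} = -21 - 6 = -27$)
$u = 2123$ ($u = 11 \cdot 193 = 2123$)
$u - I{\left(-65,65 \right)} = 2123 - -27 = 2123 + 27 = 2150$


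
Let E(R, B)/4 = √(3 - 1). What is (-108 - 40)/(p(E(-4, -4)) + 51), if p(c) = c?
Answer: -7548/2569 + 592*√2/2569 ≈ -2.6122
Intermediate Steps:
E(R, B) = 4*√2 (E(R, B) = 4*√(3 - 1) = 4*√2)
(-108 - 40)/(p(E(-4, -4)) + 51) = (-108 - 40)/(4*√2 + 51) = -148/(51 + 4*√2)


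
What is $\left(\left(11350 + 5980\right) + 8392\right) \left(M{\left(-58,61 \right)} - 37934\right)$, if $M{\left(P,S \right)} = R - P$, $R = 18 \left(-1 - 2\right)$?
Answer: $-975635460$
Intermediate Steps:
$R = -54$ ($R = 18 \left(-3\right) = -54$)
$M{\left(P,S \right)} = -54 - P$
$\left(\left(11350 + 5980\right) + 8392\right) \left(M{\left(-58,61 \right)} - 37934\right) = \left(\left(11350 + 5980\right) + 8392\right) \left(\left(-54 - -58\right) - 37934\right) = \left(17330 + 8392\right) \left(\left(-54 + 58\right) - 37934\right) = 25722 \left(4 - 37934\right) = 25722 \left(-37930\right) = -975635460$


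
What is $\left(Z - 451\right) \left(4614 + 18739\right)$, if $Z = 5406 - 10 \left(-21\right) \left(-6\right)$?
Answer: $86289335$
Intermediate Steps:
$Z = 4146$ ($Z = 5406 - \left(-210\right) \left(-6\right) = 5406 - 1260 = 4146$)
$\left(Z - 451\right) \left(4614 + 18739\right) = \left(4146 - 451\right) \left(4614 + 18739\right) = 3695 \cdot 23353 = 86289335$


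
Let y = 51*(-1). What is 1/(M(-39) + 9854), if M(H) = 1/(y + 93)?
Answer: 42/413869 ≈ 0.00010148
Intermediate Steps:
y = -51
M(H) = 1/42 (M(H) = 1/(-51 + 93) = 1/42)
1/(M(-39) + 9854) = 1/(1/42 + 9854) = 1/(413869/42) = 42/413869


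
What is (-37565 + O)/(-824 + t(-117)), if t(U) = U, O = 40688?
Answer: -3123/941 ≈ -3.3188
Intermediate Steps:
(-37565 + O)/(-824 + t(-117)) = (-37565 + 40688)/(-824 - 117) = 3123/(-941) = 3123*(-1/941) = -3123/941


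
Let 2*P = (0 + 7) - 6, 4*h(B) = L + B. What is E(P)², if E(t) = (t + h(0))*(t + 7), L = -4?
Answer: 225/16 ≈ 14.063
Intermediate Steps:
h(B) = -1 + B/4 (h(B) = (-4 + B)/4 = -1 + B/4)
P = ½ (P = ((0 + 7) - 6)/2 = (7 - 6)/2 = (½)*1 = ½ ≈ 0.50000)
E(t) = (-1 + t)*(7 + t) (E(t) = (t + (-1 + (¼)*0))*(t + 7) = (t + (-1 + 0))*(7 + t) = (t - 1)*(7 + t) = (-1 + t)*(7 + t))
E(P)² = (-7 + (½)² + 6*(½))² = (-7 + ¼ + 3)² = (-15/4)² = 225/16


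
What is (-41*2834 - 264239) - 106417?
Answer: -486850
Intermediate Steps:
(-41*2834 - 264239) - 106417 = (-116194 - 264239) - 106417 = -380433 - 106417 = -486850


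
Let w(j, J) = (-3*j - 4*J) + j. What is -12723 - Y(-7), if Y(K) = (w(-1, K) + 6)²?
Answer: -14019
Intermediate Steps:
w(j, J) = -4*J - 2*j (w(j, J) = (-4*J - 3*j) + j = -4*J - 2*j)
Y(K) = (8 - 4*K)² (Y(K) = ((-4*K - 2*(-1)) + 6)² = ((-4*K + 2) + 6)² = ((2 - 4*K) + 6)² = (8 - 4*K)²)
-12723 - Y(-7) = -12723 - 16*(-2 - 7)² = -12723 - 16*(-9)² = -12723 - 16*81 = -12723 - 1*1296 = -12723 - 1296 = -14019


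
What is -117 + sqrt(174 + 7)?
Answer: -117 + sqrt(181) ≈ -103.55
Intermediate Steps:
-117 + sqrt(174 + 7) = -117 + sqrt(181)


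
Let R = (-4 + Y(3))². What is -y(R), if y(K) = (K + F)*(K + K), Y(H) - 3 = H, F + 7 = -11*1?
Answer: 112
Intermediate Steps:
F = -18 (F = -7 - 11*1 = -7 - 11 = -18)
Y(H) = 3 + H
R = 4 (R = (-4 + (3 + 3))² = (-4 + 6)² = 2² = 4)
y(K) = 2*K*(-18 + K) (y(K) = (K - 18)*(K + K) = (-18 + K)*(2*K) = 2*K*(-18 + K))
-y(R) = -2*4*(-18 + 4) = -2*4*(-14) = -1*(-112) = 112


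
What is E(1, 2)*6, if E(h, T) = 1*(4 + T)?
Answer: 36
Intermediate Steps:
E(h, T) = 4 + T
E(1, 2)*6 = (4 + 2)*6 = 6*6 = 36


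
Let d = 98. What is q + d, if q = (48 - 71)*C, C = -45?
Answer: 1133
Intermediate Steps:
q = 1035 (q = (48 - 71)*(-45) = -23*(-45) = 1035)
q + d = 1035 + 98 = 1133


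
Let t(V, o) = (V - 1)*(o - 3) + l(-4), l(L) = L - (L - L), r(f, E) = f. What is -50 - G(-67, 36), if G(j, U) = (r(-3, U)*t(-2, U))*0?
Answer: -50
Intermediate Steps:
l(L) = L (l(L) = L - 1*0 = L + 0 = L)
t(V, o) = -4 + (-1 + V)*(-3 + o) (t(V, o) = (V - 1)*(o - 3) - 4 = (-1 + V)*(-3 + o) - 4 = -4 + (-1 + V)*(-3 + o))
G(j, U) = 0 (G(j, U) = -3*(-1 - U - 3*(-2) - 2*U)*0 = -3*(-1 - U + 6 - 2*U)*0 = -3*(5 - 3*U)*0 = (-15 + 9*U)*0 = 0)
-50 - G(-67, 36) = -50 - 1*0 = -50 + 0 = -50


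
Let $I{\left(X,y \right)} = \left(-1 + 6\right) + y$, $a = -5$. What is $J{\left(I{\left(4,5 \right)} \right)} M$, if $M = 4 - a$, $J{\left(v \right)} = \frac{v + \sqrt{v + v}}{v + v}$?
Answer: $\frac{9}{2} + \frac{9 \sqrt{5}}{10} \approx 6.5125$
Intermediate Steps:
$I{\left(X,y \right)} = 5 + y$
$J{\left(v \right)} = \frac{v + \sqrt{2} \sqrt{v}}{2 v}$ ($J{\left(v \right)} = \frac{v + \sqrt{2 v}}{2 v} = \left(v + \sqrt{2} \sqrt{v}\right) \frac{1}{2 v} = \frac{v + \sqrt{2} \sqrt{v}}{2 v}$)
$M = 9$ ($M = 4 - -5 = 4 + 5 = 9$)
$J{\left(I{\left(4,5 \right)} \right)} M = \left(\frac{1}{2} + \frac{\sqrt{2}}{2 \sqrt{5 + 5}}\right) 9 = \left(\frac{1}{2} + \frac{\sqrt{2}}{2 \sqrt{10}}\right) 9 = \left(\frac{1}{2} + \frac{\sqrt{2} \frac{\sqrt{10}}{10}}{2}\right) 9 = \left(\frac{1}{2} + \frac{\sqrt{5}}{10}\right) 9 = \frac{9}{2} + \frac{9 \sqrt{5}}{10}$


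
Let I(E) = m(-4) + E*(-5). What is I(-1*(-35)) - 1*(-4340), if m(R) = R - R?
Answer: 4165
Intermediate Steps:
m(R) = 0
I(E) = -5*E (I(E) = 0 + E*(-5) = 0 - 5*E = -5*E)
I(-1*(-35)) - 1*(-4340) = -(-5)*(-35) - 1*(-4340) = -5*35 + 4340 = -175 + 4340 = 4165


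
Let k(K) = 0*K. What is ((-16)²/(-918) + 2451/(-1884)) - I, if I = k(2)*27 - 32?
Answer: 8768677/288252 ≈ 30.420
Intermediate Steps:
k(K) = 0
I = -32 (I = 0*27 - 32 = 0 - 32 = -32)
((-16)²/(-918) + 2451/(-1884)) - I = ((-16)²/(-918) + 2451/(-1884)) - 1*(-32) = (256*(-1/918) + 2451*(-1/1884)) + 32 = (-128/459 - 817/628) + 32 = -455387/288252 + 32 = 8768677/288252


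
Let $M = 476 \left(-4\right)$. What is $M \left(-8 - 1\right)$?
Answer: $17136$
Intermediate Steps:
$M = -1904$
$M \left(-8 - 1\right) = - 1904 \left(-8 - 1\right) = \left(-1904\right) \left(-9\right) = 17136$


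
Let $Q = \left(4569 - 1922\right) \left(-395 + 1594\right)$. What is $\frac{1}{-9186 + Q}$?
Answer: $\frac{1}{3164567} \approx 3.16 \cdot 10^{-7}$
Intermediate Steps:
$Q = 3173753$ ($Q = 2647 \cdot 1199 = 3173753$)
$\frac{1}{-9186 + Q} = \frac{1}{-9186 + 3173753} = \frac{1}{3164567}$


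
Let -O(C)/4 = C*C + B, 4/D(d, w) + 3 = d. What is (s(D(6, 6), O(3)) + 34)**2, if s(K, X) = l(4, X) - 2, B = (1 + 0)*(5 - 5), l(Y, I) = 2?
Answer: 1156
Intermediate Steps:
B = 0 (B = 1*0 = 0)
D(d, w) = 4/(-3 + d)
O(C) = -4*C**2 (O(C) = -4*(C*C + 0) = -4*(C**2 + 0) = -4*C**2)
s(K, X) = 0 (s(K, X) = 2 - 2 = 0)
(s(D(6, 6), O(3)) + 34)**2 = (0 + 34)**2 = 34**2 = 1156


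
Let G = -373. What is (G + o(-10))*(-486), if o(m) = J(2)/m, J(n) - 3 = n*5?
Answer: 909549/5 ≈ 1.8191e+5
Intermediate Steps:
J(n) = 3 + 5*n (J(n) = 3 + n*5 = 3 + 5*n)
o(m) = 13/m (o(m) = (3 + 5*2)/m = (3 + 10)/m = 13/m)
(G + o(-10))*(-486) = (-373 + 13/(-10))*(-486) = (-373 + 13*(-1/10))*(-486) = (-373 - 13/10)*(-486) = -3743/10*(-486) = 909549/5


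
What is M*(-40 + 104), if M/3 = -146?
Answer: -28032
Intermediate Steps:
M = -438 (M = 3*(-146) = -438)
M*(-40 + 104) = -438*(-40 + 104) = -438*64 = -28032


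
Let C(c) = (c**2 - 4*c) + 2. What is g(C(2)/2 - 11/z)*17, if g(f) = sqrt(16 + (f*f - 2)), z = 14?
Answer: 17*sqrt(3369)/14 ≈ 70.481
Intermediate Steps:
C(c) = 2 + c**2 - 4*c
g(f) = sqrt(14 + f**2) (g(f) = sqrt(16 + (f**2 - 2)) = sqrt(16 + (-2 + f**2)) = sqrt(14 + f**2))
g(C(2)/2 - 11/z)*17 = sqrt(14 + ((2 + 2**2 - 4*2)/2 - 11/14)**2)*17 = sqrt(14 + ((2 + 4 - 8)*(1/2) - 11*1/14)**2)*17 = sqrt(14 + (-2*1/2 - 11/14)**2)*17 = sqrt(14 + (-1 - 11/14)**2)*17 = sqrt(14 + (-25/14)**2)*17 = sqrt(14 + 625/196)*17 = sqrt(3369/196)*17 = (sqrt(3369)/14)*17 = 17*sqrt(3369)/14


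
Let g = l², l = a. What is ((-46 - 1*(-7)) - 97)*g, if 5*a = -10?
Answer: -544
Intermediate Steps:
a = -2 (a = (⅕)*(-10) = -2)
l = -2
g = 4 (g = (-2)² = 4)
((-46 - 1*(-7)) - 97)*g = ((-46 - 1*(-7)) - 97)*4 = ((-46 + 7) - 97)*4 = (-39 - 97)*4 = -136*4 = -544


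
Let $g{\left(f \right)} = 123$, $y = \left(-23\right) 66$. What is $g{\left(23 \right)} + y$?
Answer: $-1395$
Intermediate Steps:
$y = -1518$
$g{\left(23 \right)} + y = 123 - 1518 = -1395$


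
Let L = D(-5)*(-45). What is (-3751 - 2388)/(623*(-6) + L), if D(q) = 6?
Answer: 6139/4008 ≈ 1.5317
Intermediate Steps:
L = -270 (L = 6*(-45) = -270)
(-3751 - 2388)/(623*(-6) + L) = (-3751 - 2388)/(623*(-6) - 270) = -6139/(-3738 - 270) = -6139/(-4008) = -6139*(-1/4008) = 6139/4008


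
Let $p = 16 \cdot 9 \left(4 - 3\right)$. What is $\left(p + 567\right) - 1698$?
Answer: $-987$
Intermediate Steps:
$p = 144$ ($p = 144 \left(4 - 3\right) = 144 \cdot 1 = 144$)
$\left(p + 567\right) - 1698 = \left(144 + 567\right) - 1698 = 711 - 1698 = -987$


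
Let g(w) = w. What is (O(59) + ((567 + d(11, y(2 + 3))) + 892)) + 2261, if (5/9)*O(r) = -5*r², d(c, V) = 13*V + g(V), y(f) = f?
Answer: -27539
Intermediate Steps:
d(c, V) = 14*V (d(c, V) = 13*V + V = 14*V)
O(r) = -9*r² (O(r) = 9*(-5*r²)/5 = -9*r²)
(O(59) + ((567 + d(11, y(2 + 3))) + 892)) + 2261 = (-9*59² + ((567 + 14*(2 + 3)) + 892)) + 2261 = (-9*3481 + ((567 + 14*5) + 892)) + 2261 = (-31329 + ((567 + 70) + 892)) + 2261 = (-31329 + (637 + 892)) + 2261 = (-31329 + 1529) + 2261 = -29800 + 2261 = -27539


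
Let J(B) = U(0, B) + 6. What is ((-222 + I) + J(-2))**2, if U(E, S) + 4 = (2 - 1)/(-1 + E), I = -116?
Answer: 113569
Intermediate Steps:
U(E, S) = -4 + 1/(-1 + E) (U(E, S) = -4 + (2 - 1)/(-1 + E) = -4 + 1/(-1 + E))
J(B) = 1 (J(B) = (5 - 4*0)/(-1 + 0) + 6 = (5 + 0)/(-1) + 6 = -1*5 + 6 = -5 + 6 = 1)
((-222 + I) + J(-2))**2 = ((-222 - 116) + 1)**2 = (-338 + 1)**2 = (-337)**2 = 113569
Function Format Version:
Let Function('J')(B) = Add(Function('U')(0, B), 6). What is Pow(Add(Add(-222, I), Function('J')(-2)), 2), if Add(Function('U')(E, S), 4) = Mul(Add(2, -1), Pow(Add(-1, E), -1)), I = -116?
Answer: 113569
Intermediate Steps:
Function('U')(E, S) = Add(-4, Pow(Add(-1, E), -1)) (Function('U')(E, S) = Add(-4, Mul(Add(2, -1), Pow(Add(-1, E), -1))) = Add(-4, Mul(1, Pow(Add(-1, E), -1))) = Add(-4, Pow(Add(-1, E), -1)))
Function('J')(B) = 1 (Function('J')(B) = Add(Mul(Pow(Add(-1, 0), -1), Add(5, Mul(-4, 0))), 6) = Add(Mul(Pow(-1, -1), Add(5, 0)), 6) = Add(Mul(-1, 5), 6) = Add(-5, 6) = 1)
Pow(Add(Add(-222, I), Function('J')(-2)), 2) = Pow(Add(Add(-222, -116), 1), 2) = Pow(Add(-338, 1), 2) = Pow(-337, 2) = 113569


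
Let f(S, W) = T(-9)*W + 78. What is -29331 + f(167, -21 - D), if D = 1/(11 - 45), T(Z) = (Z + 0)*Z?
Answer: -1052355/34 ≈ -30952.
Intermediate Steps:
T(Z) = Z**2 (T(Z) = Z*Z = Z**2)
D = -1/34 (D = 1/(-34) = -1/34 ≈ -0.029412)
f(S, W) = 78 + 81*W (f(S, W) = (-9)**2*W + 78 = 81*W + 78 = 78 + 81*W)
-29331 + f(167, -21 - D) = -29331 + (78 + 81*(-21 - 1*(-1/34))) = -29331 + (78 + 81*(-21 + 1/34)) = -29331 + (78 + 81*(-713/34)) = -29331 + (78 - 57753/34) = -29331 - 55101/34 = -1052355/34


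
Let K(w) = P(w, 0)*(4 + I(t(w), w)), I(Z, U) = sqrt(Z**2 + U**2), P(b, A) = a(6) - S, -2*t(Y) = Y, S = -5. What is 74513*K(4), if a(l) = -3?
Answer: 596104 + 298052*sqrt(5) ≈ 1.2626e+6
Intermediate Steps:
t(Y) = -Y/2
P(b, A) = 2 (P(b, A) = -3 - 1*(-5) = -3 + 5 = 2)
I(Z, U) = sqrt(U**2 + Z**2)
K(w) = 8 + sqrt(5)*sqrt(w**2) (K(w) = 2*(4 + sqrt(w**2 + (-w/2)**2)) = 2*(4 + sqrt(w**2 + w**2/4)) = 2*(4 + sqrt(5*w**2/4)) = 2*(4 + sqrt(5)*sqrt(w**2)/2) = 8 + sqrt(5)*sqrt(w**2))
74513*K(4) = 74513*(8 + sqrt(5)*sqrt(4**2)) = 74513*(8 + sqrt(5)*sqrt(16)) = 74513*(8 + sqrt(5)*4) = 74513*(8 + 4*sqrt(5)) = 596104 + 298052*sqrt(5)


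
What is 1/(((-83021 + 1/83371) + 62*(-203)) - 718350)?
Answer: -83371/67860409046 ≈ -1.2286e-6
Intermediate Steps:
1/(((-83021 + 1/83371) + 62*(-203)) - 718350) = 1/(((-83021 + 1/83371) - 12586) - 718350) = 1/((-6921543790/83371 - 12586) - 718350) = 1/(-7970851196/83371 - 718350) = 1/(-67860409046/83371) = -83371/67860409046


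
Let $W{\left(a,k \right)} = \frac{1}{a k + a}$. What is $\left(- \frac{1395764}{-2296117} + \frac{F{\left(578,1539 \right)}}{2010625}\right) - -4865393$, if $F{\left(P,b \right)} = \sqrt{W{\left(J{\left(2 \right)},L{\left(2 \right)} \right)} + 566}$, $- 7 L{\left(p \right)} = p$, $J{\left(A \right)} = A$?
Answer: $\frac{11171512974745}{2296117} + \frac{\sqrt{56670}}{20106250} \approx 4.8654 \cdot 10^{6}$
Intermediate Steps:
$L{\left(p \right)} = - \frac{p}{7}$
$W{\left(a,k \right)} = \frac{1}{a + a k}$
$F{\left(P,b \right)} = \frac{\sqrt{56670}}{10}$ ($F{\left(P,b \right)} = \sqrt{\frac{1}{2 \left(1 - \frac{2}{7}\right)} + 566} = \sqrt{\frac{1}{2 \cdot \frac{5}{7}} + 566} = \sqrt{\frac{1}{2} \cdot \frac{7}{5} + 566} = \sqrt{\frac{7}{10} + 566} = \sqrt{\frac{5667}{10}} = \frac{\sqrt{56670}}{10}$)
$\left(- \frac{1395764}{-2296117} + \frac{F{\left(578,1539 \right)}}{2010625}\right) - -4865393 = \left(- \frac{1395764}{-2296117} + \frac{\frac{1}{10} \sqrt{56670}}{2010625}\right) - -4865393 = \left(\left(-1395764\right) \left(- \frac{1}{2296117}\right) + \frac{\sqrt{56670}}{10} \cdot \frac{1}{2010625}\right) + 4865393 = \left(\frac{1395764}{2296117} + \frac{\sqrt{56670}}{20106250}\right) + 4865393 = \frac{11171512974745}{2296117} + \frac{\sqrt{56670}}{20106250}$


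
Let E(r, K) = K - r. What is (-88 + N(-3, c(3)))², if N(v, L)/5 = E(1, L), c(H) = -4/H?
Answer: 89401/9 ≈ 9933.4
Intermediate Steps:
N(v, L) = -5 + 5*L (N(v, L) = 5*(L - 1*1) = 5*(L - 1) = 5*(-1 + L) = -5 + 5*L)
(-88 + N(-3, c(3)))² = (-88 + (-5 + 5*(-4/3)))² = (-88 + (-5 - 20/3))² = (-88 - 35/3)² = (-299/3)² = 89401/9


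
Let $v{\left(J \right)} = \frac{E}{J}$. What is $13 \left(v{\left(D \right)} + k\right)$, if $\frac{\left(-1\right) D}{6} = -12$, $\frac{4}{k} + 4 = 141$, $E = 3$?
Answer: $\frac{3029}{3288} \approx 0.92123$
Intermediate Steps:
$k = \frac{4}{137}$ ($k = \frac{4}{-4 + 141} = \frac{4}{137} \approx 0.029197$)
$D = 72$ ($D = \left(-6\right) \left(-12\right) = 72$)
$v{\left(J \right)} = \frac{3}{J}$
$13 \left(v{\left(D \right)} + k\right) = 13 \left(\frac{3}{72} + \frac{4}{137}\right) = 13 \left(3 \cdot \frac{1}{72} + \frac{4}{137}\right) = 13 \left(\frac{1}{24} + \frac{4}{137}\right) = 13 \cdot \frac{233}{3288} = \frac{3029}{3288}$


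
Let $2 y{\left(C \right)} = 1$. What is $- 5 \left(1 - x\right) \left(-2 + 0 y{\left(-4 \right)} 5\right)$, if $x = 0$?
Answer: $10$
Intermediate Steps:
$y{\left(C \right)} = \frac{1}{2}$ ($y{\left(C \right)} = \frac{1}{2} \cdot 1 = \frac{1}{2}$)
$- 5 \left(1 - x\right) \left(-2 + 0 y{\left(-4 \right)} 5\right) = - 5 \left(1 - 0\right) \left(-2 + 0 \cdot \frac{1}{2} \cdot 5\right) = - 5 \left(1 + 0\right) \left(-2 + 0 \cdot 5\right) = - 5 \cdot 1 \left(-2 + 0\right) = - 5 \cdot 1 \left(-2\right) = \left(-5\right) \left(-2\right) = 10$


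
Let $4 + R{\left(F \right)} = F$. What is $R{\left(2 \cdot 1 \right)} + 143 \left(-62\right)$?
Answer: $-8868$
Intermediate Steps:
$R{\left(F \right)} = -4 + F$
$R{\left(2 \cdot 1 \right)} + 143 \left(-62\right) = \left(-4 + 2 \cdot 1\right) + 143 \left(-62\right) = \left(-4 + 2\right) - 8866 = -2 - 8866 = -8868$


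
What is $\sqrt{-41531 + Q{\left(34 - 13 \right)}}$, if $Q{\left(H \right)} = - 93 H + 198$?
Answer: $i \sqrt{43286} \approx 208.05 i$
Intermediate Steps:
$Q{\left(H \right)} = 198 - 93 H$
$\sqrt{-41531 + Q{\left(34 - 13 \right)}} = \sqrt{-41531 + \left(198 - 93 \left(34 - 13\right)\right)} = \sqrt{-41531 + \left(198 - 1953\right)} = \sqrt{-41531 - 1755} = \sqrt{-43286} = i \sqrt{43286}$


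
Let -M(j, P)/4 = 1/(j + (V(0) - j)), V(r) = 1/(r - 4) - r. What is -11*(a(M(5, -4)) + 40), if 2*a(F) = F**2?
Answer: -1848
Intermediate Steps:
V(r) = 1/(-4 + r) - r
M(j, P) = 16 (M(j, P) = -4/(j + ((1 - 1*0**2 + 4*0)/(-4 + 0) - j)) = -4/(j + ((1 - 1*0 + 0)/(-4) - j)) = -4/(j + (-(1 + 0 + 0)/4 - j)) = -4/(j + (-1/4*1 - j)) = -4/(j + (-1/4 - j)) = -4/(-1/4) = -4*(-4) = 16)
a(F) = F**2/2
-11*(a(M(5, -4)) + 40) = -11*((1/2)*16**2 + 40) = -11*((1/2)*256 + 40) = -11*(128 + 40) = -11*168 = -1848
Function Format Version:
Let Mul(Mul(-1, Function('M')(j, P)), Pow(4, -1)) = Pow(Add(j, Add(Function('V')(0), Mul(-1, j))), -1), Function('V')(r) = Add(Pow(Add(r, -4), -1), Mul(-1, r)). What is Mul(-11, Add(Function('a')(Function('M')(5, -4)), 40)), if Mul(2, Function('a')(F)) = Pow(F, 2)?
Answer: -1848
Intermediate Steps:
Function('V')(r) = Add(Pow(Add(-4, r), -1), Mul(-1, r))
Function('M')(j, P) = 16 (Function('M')(j, P) = Mul(-4, Pow(Add(j, Add(Mul(Pow(Add(-4, 0), -1), Add(1, Mul(-1, Pow(0, 2)), Mul(4, 0))), Mul(-1, j))), -1)) = Mul(-4, Pow(Add(j, Add(Mul(Pow(-4, -1), Add(1, Mul(-1, 0), 0)), Mul(-1, j))), -1)) = Mul(-4, Pow(Add(j, Add(Mul(Rational(-1, 4), Add(1, 0, 0)), Mul(-1, j))), -1)) = Mul(-4, Pow(Add(j, Add(Mul(Rational(-1, 4), 1), Mul(-1, j))), -1)) = Mul(-4, Pow(Add(j, Add(Rational(-1, 4), Mul(-1, j))), -1)) = Mul(-4, Pow(Rational(-1, 4), -1)) = Mul(-4, -4) = 16)
Function('a')(F) = Mul(Rational(1, 2), Pow(F, 2))
Mul(-11, Add(Function('a')(Function('M')(5, -4)), 40)) = Mul(-11, Add(Mul(Rational(1, 2), Pow(16, 2)), 40)) = Mul(-11, Add(Mul(Rational(1, 2), 256), 40)) = Mul(-11, Add(128, 40)) = Mul(-11, 168) = -1848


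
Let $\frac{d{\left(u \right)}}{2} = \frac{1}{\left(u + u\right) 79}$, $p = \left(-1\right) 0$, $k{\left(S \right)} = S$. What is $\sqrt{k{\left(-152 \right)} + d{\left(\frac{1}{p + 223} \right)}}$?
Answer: $\frac{i \sqrt{931015}}{79} \approx 12.214 i$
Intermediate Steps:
$p = 0$
$d{\left(u \right)} = \frac{1}{79 u}$ ($d{\left(u \right)} = 2 \frac{1}{\left(u + u\right) 79} = 2 \frac{1}{2 u} \frac{1}{79} = 2 \frac{1}{158 u} = \frac{1}{79 u}$)
$\sqrt{k{\left(-152 \right)} + d{\left(\frac{1}{p + 223} \right)}} = \sqrt{-152 + \frac{1}{79 \frac{1}{0 + 223}}} = \sqrt{-152 + \frac{1}{79 \cdot \frac{1}{223}}} = \sqrt{-152 + \frac{\frac{1}{\frac{1}{223}}}{79}} = \sqrt{-152 + \frac{1}{79} \cdot 223} = \sqrt{-152 + \frac{223}{79}} = \sqrt{- \frac{11785}{79}} = \frac{i \sqrt{931015}}{79}$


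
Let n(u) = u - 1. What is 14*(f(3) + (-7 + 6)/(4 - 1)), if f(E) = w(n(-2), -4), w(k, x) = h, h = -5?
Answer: -224/3 ≈ -74.667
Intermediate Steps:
n(u) = -1 + u
w(k, x) = -5
f(E) = -5
14*(f(3) + (-7 + 6)/(4 - 1)) = 14*(-5 + (-7 + 6)/(4 - 1)) = 14*(-5 - 1/3) = 14*(-16/3) = -224/3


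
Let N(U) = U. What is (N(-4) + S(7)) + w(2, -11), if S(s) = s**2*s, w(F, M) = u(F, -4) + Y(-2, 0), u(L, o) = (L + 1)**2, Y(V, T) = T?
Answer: 348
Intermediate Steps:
u(L, o) = (1 + L)**2
w(F, M) = (1 + F)**2 (w(F, M) = (1 + F)**2 + 0 = (1 + F)**2)
S(s) = s**3
(N(-4) + S(7)) + w(2, -11) = (-4 + 7**3) + (1 + 2)**2 = (-4 + 343) + 3**2 = 339 + 9 = 348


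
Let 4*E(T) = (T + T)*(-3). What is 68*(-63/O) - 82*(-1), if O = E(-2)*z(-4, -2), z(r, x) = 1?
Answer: -1346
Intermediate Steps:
E(T) = -3*T/2 (E(T) = ((T + T)*(-3))/4 = ((2*T)*(-3))/4 = (-6*T)/4 = -3*T/2)
O = 3 (O = -3/2*(-2)*1 = 3*1 = 3)
68*(-63/O) - 82*(-1) = 68*(-63/3) - 82*(-1) = 68*(-63*⅓) + 82 = 68*(-21) + 82 = -1428 + 82 = -1346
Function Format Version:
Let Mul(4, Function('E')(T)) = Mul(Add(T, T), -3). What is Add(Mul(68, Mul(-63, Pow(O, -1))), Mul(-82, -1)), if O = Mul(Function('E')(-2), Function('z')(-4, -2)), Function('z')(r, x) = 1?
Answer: -1346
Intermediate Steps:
Function('E')(T) = Mul(Rational(-3, 2), T) (Function('E')(T) = Mul(Rational(1, 4), Mul(Add(T, T), -3)) = Mul(Rational(1, 4), Mul(Mul(2, T), -3)) = Mul(Rational(1, 4), Mul(-6, T)) = Mul(Rational(-3, 2), T))
O = 3 (O = Mul(Mul(Rational(-3, 2), -2), 1) = Mul(3, 1) = 3)
Add(Mul(68, Mul(-63, Pow(O, -1))), Mul(-82, -1)) = Add(Mul(68, Mul(-63, Pow(3, -1))), Mul(-82, -1)) = Add(Mul(68, Mul(-63, Rational(1, 3))), 82) = Add(Mul(68, -21), 82) = Add(-1428, 82) = -1346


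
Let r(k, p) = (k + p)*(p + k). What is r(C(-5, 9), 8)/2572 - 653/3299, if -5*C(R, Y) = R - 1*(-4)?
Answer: -36442281/212125700 ≈ -0.17180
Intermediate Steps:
C(R, Y) = -4/5 - R/5 (C(R, Y) = -(R - 1*(-4))/5 = -(R + 4)/5 = -(4 + R)/5 = -4/5 - R/5)
r(k, p) = (k + p)**2 (r(k, p) = (k + p)*(k + p) = (k + p)**2)
r(C(-5, 9), 8)/2572 - 653/3299 = ((-4/5 - 1/5*(-5)) + 8)**2/2572 - 653/3299 = ((-4/5 + 1) + 8)**2*(1/2572) - 653*1/3299 = (1/5 + 8)**2*(1/2572) - 653/3299 = (41/5)**2*(1/2572) - 653/3299 = (1681/25)*(1/2572) - 653/3299 = 1681/64300 - 653/3299 = -36442281/212125700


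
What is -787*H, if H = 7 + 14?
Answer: -16527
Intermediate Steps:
H = 21
-787*H = -787*21 = -16527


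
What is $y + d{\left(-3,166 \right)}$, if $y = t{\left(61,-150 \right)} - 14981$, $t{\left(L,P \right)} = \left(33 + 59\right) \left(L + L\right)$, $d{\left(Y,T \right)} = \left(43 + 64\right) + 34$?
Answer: $-3616$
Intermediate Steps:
$d{\left(Y,T \right)} = 141$ ($d{\left(Y,T \right)} = 107 + 34 = 141$)
$t{\left(L,P \right)} = 184 L$ ($t{\left(L,P \right)} = 92 \cdot 2 L = 184 L$)
$y = -3757$ ($y = 184 \cdot 61 - 14981 = 11224 - 14981 = -3757$)
$y + d{\left(-3,166 \right)} = -3757 + 141 = -3616$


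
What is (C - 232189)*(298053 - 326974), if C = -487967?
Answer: 20827631676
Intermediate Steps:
(C - 232189)*(298053 - 326974) = (-487967 - 232189)*(298053 - 326974) = -720156*(-28921) = 20827631676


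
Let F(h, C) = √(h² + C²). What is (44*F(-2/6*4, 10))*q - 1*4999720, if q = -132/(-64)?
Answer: -4999720 + 121*√229/2 ≈ -4.9988e+6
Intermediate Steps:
q = 33/16 (q = -132*(-1/64) = 33/16 ≈ 2.0625)
F(h, C) = √(C² + h²)
(44*F(-2/6*4, 10))*q - 1*4999720 = (44*√(10² + (-2/6*4)²))*(33/16) - 1*4999720 = (44*√(100 + (-2*⅙*4)²))*(33/16) - 4999720 = (44*√(100 + (-⅓*4)²))*(33/16) - 4999720 = (44*√(100 + (-4/3)²))*(33/16) - 4999720 = (44*√(100 + 16/9))*(33/16) - 4999720 = (44*√(916/9))*(33/16) - 4999720 = (44*(2*√229/3))*(33/16) - 4999720 = (88*√229/3)*(33/16) - 4999720 = 121*√229/2 - 4999720 = -4999720 + 121*√229/2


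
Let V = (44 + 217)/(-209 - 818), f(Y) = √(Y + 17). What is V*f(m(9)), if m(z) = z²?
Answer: -1827*√2/1027 ≈ -2.5158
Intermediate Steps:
f(Y) = √(17 + Y)
V = -261/1027 (V = 261/(-1027) = 261*(-1/1027) = -261/1027 ≈ -0.25414)
V*f(m(9)) = -261*√(17 + 9²)/1027 = -261*√(17 + 81)/1027 = -1827*√2/1027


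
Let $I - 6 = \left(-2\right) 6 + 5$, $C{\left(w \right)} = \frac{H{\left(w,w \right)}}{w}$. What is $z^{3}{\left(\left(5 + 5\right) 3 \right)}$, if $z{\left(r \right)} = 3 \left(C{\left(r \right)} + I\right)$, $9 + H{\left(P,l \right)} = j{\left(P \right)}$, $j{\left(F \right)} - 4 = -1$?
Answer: $- \frac{5832}{125} \approx -46.656$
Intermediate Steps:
$j{\left(F \right)} = 3$ ($j{\left(F \right)} = 4 - 1 = 3$)
$H{\left(P,l \right)} = -6$ ($H{\left(P,l \right)} = -9 + 3 = -6$)
$C{\left(w \right)} = - \frac{6}{w}$
$I = -1$ ($I = 6 + \left(\left(-2\right) 6 + 5\right) = 6 + \left(-12 + 5\right) = 6 - 7 = -1$)
$z{\left(r \right)} = -3 - \frac{18}{r}$ ($z{\left(r \right)} = 3 \left(- \frac{6}{r} - 1\right) = 3 \left(-1 - \frac{6}{r}\right) = -3 - \frac{18}{r}$)
$z^{3}{\left(\left(5 + 5\right) 3 \right)} = \left(-3 - \frac{18}{\left(5 + 5\right) 3}\right)^{3} = \left(-3 - \frac{18}{10 \cdot 3}\right)^{3} = \left(-3 - \frac{18}{30}\right)^{3} = \left(-3 - \frac{3}{5}\right)^{3} = \left(- \frac{18}{5}\right)^{3} = - \frac{5832}{125}$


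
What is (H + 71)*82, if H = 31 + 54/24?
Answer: 17097/2 ≈ 8548.5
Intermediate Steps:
H = 133/4 (H = 31 + 54*(1/24) = 31 + 9/4 = 133/4 ≈ 33.250)
(H + 71)*82 = (133/4 + 71)*82 = (417/4)*82 = 17097/2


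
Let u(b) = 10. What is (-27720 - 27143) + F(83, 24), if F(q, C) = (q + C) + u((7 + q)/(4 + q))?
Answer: -54746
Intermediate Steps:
F(q, C) = 10 + C + q (F(q, C) = (q + C) + 10 = (C + q) + 10 = 10 + C + q)
(-27720 - 27143) + F(83, 24) = (-27720 - 27143) + (10 + 24 + 83) = -54863 + 117 = -54746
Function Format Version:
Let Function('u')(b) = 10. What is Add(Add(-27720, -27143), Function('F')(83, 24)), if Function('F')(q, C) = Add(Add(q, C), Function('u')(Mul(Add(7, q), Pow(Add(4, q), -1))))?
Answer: -54746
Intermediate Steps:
Function('F')(q, C) = Add(10, C, q) (Function('F')(q, C) = Add(Add(q, C), 10) = Add(Add(C, q), 10) = Add(10, C, q))
Add(Add(-27720, -27143), Function('F')(83, 24)) = Add(Add(-27720, -27143), Add(10, 24, 83)) = Add(-54863, 117) = -54746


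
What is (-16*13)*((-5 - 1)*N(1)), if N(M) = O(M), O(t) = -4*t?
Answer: -4992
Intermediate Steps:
N(M) = -4*M
(-16*13)*((-5 - 1)*N(1)) = (-16*13)*((-5 - 1)*(-4*1)) = -(-1248)*(-4) = -208*24 = -4992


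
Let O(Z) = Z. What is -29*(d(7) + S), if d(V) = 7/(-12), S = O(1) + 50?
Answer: -17545/12 ≈ -1462.1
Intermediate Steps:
S = 51 (S = 1 + 50 = 51)
d(V) = -7/12 (d(V) = 7*(-1/12) = -7/12)
-29*(d(7) + S) = -29*(-7/12 + 51) = -29*605/12 = -17545/12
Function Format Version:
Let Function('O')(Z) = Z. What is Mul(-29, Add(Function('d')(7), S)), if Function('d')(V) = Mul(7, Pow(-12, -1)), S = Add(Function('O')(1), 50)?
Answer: Rational(-17545, 12) ≈ -1462.1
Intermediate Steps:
S = 51 (S = Add(1, 50) = 51)
Function('d')(V) = Rational(-7, 12) (Function('d')(V) = Mul(7, Rational(-1, 12)) = Rational(-7, 12))
Mul(-29, Add(Function('d')(7), S)) = Mul(-29, Add(Rational(-7, 12), 51)) = Mul(-29, Rational(605, 12)) = Rational(-17545, 12)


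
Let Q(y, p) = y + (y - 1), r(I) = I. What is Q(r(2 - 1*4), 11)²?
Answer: 25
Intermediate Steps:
Q(y, p) = -1 + 2*y (Q(y, p) = y + (-1 + y) = -1 + 2*y)
Q(r(2 - 1*4), 11)² = (-1 + 2*(2 - 1*4))² = (-1 + 2*(2 - 4))² = (-1 + 2*(-2))² = (-1 - 4)² = (-5)² = 25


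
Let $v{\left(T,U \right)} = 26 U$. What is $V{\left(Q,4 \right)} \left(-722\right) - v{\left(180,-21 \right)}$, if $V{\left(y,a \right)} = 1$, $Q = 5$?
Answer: $-176$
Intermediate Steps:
$V{\left(Q,4 \right)} \left(-722\right) - v{\left(180,-21 \right)} = 1 \left(-722\right) - 26 \left(-21\right) = -722 - -546 = -722 + 546 = -176$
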